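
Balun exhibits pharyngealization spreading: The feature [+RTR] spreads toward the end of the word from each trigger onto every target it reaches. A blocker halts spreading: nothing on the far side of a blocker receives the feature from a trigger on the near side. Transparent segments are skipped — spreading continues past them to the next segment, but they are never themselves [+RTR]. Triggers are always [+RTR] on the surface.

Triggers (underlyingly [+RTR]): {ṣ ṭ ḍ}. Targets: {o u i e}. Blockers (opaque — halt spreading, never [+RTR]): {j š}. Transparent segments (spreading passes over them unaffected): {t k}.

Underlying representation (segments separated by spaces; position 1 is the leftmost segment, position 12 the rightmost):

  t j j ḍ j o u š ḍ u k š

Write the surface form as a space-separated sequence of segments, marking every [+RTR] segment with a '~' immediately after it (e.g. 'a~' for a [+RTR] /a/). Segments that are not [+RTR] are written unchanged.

t j j ḍ~ j o u š ḍ~ u~ k š

From /ḍ/ at 4 rightward: 5 /j/ blocks.
From /ḍ/ at 9 rightward: 10 /u/ → [+RTR]; 11 /k/ transparent; 12 /š/ blocks.
Targets with no active source: positions 6 7 stay [-emphatic].
[+RTR] positions on the surface: 4 9 10.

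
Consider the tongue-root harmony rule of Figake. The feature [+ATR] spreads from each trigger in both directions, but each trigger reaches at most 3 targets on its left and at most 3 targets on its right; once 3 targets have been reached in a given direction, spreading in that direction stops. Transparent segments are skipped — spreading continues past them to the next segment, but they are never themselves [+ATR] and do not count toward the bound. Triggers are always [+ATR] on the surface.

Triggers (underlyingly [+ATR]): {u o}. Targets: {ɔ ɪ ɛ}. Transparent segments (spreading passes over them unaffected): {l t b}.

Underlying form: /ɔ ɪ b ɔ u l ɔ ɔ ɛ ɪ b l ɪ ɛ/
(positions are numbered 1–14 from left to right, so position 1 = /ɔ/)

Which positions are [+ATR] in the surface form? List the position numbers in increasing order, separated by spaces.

1 2 4 5 7 8 9

From /u/ at 5 rightward: 6 /l/ transparent; 7 /ɔ/ → [+ATR]; 8 /ɔ/ → [+ATR]; 9 /ɛ/ → [+ATR]; bound reached.
From /u/ at 5 leftward: 4 /ɔ/ → [+ATR]; 3 /b/ transparent; 2 /ɪ/ → [+ATR]; 1 /ɔ/ → [+ATR]; bound reached.
Targets with no active source: positions 10 13 14 stay [-ATR].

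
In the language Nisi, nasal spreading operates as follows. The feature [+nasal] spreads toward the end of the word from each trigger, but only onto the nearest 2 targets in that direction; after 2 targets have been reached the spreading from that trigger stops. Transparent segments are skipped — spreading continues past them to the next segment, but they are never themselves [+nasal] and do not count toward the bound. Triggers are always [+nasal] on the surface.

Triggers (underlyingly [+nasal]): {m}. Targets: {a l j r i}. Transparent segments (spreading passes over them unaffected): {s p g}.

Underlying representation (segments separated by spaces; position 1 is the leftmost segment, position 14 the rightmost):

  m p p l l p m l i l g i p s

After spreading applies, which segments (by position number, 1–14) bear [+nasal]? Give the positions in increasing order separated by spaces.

From /m/ at 1 rightward: 2 /p/ transparent; 3 /p/ transparent; 4 /l/ → [+nasal]; 5 /l/ → [+nasal]; bound reached.
From /m/ at 7 rightward: 8 /l/ → [+nasal]; 9 /i/ → [+nasal]; bound reached.
Targets with no active source: positions 10 12 stay [-nasal].

1 4 5 7 8 9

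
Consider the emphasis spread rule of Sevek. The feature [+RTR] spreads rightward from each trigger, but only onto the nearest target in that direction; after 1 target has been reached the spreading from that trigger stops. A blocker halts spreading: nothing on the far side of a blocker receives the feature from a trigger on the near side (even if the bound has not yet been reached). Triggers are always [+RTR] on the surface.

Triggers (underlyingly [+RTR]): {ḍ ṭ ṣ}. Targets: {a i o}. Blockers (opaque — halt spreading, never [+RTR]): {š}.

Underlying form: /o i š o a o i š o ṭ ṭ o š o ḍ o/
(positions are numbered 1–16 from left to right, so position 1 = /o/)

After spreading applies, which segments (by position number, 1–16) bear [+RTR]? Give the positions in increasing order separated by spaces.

From /ṭ/ at 10 rightward: 11 /ṭ/ is itself a trigger — this domain ends here.
From /ṭ/ at 11 rightward: 12 /o/ → [+RTR]; bound reached.
From /ḍ/ at 15 rightward: 16 /o/ → [+RTR]; bound reached.
Targets with no active source: positions 1 2 4 5 6 7 9 14 stay [-emphatic].

10 11 12 15 16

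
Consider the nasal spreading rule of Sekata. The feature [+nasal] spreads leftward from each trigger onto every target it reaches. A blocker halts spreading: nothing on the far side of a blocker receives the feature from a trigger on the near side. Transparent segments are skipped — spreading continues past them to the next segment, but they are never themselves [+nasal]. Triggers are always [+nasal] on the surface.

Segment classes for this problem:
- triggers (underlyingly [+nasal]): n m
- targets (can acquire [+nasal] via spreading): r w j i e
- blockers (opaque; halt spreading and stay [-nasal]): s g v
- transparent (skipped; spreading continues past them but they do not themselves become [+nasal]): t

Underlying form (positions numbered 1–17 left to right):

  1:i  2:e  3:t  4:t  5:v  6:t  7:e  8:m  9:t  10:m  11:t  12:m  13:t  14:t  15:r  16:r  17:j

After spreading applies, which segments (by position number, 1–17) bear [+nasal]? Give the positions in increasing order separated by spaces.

7 8 10 12

From /m/ at 8 leftward: 7 /e/ → [+nasal]; 6 /t/ transparent; 5 /v/ blocks.
From /m/ at 10 leftward: 9 /t/ transparent; 8 /m/ is itself a trigger — this domain ends here.
From /m/ at 12 leftward: 11 /t/ transparent; 10 /m/ is itself a trigger — this domain ends here.
Targets with no active source: positions 1 2 15 16 17 stay [-nasal].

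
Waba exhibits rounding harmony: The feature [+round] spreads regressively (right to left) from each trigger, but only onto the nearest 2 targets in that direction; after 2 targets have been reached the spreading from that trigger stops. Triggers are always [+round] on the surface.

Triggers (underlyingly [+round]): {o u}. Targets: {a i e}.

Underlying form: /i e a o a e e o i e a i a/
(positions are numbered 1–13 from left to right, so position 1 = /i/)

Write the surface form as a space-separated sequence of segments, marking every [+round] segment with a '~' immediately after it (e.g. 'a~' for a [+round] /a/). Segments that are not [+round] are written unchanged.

From /o/ at 4 leftward: 3 /a/ → [+round]; 2 /e/ → [+round]; bound reached.
From /o/ at 8 leftward: 7 /e/ → [+round]; 6 /e/ → [+round]; bound reached.
Targets with no active source: positions 1 5 9 10 11 12 13 stay [-round].
[+round] positions on the surface: 2 3 4 6 7 8.

i e~ a~ o~ a e~ e~ o~ i e a i a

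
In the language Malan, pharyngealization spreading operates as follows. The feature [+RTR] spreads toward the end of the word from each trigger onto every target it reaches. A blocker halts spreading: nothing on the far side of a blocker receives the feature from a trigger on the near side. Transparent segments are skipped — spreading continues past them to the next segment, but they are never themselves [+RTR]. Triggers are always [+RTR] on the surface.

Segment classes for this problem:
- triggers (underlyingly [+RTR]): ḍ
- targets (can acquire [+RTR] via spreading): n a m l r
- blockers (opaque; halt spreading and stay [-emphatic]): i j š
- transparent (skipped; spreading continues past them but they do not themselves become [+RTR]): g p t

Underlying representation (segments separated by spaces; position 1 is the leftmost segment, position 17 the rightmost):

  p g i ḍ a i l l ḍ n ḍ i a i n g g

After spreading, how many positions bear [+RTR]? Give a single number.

From /ḍ/ at 4 rightward: 5 /a/ → [+RTR]; 6 /i/ blocks.
From /ḍ/ at 9 rightward: 10 /n/ → [+RTR]; 11 /ḍ/ is itself a trigger — this domain ends here.
From /ḍ/ at 11 rightward: 12 /i/ blocks.
Targets with no active source: positions 7 8 13 15 stay [-emphatic].
[+RTR] positions on the surface: 4 5 9 10 11.

5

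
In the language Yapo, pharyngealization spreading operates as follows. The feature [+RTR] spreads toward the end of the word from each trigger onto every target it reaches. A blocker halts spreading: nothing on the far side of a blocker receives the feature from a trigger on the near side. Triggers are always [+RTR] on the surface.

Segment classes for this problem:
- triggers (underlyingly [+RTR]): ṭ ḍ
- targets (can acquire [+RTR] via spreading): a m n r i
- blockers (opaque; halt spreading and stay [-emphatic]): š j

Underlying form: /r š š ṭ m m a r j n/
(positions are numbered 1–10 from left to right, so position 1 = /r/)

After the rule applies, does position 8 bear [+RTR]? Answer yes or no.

yes

From /ṭ/ at 4 rightward: 5 /m/ → [+RTR]; 6 /m/ → [+RTR]; 7 /a/ → [+RTR]; 8 /r/ → [+RTR]; 9 /j/ blocks.
Targets with no active source: positions 1 10 stay [-emphatic].
[+RTR] positions on the surface: 4 5 6 7 8.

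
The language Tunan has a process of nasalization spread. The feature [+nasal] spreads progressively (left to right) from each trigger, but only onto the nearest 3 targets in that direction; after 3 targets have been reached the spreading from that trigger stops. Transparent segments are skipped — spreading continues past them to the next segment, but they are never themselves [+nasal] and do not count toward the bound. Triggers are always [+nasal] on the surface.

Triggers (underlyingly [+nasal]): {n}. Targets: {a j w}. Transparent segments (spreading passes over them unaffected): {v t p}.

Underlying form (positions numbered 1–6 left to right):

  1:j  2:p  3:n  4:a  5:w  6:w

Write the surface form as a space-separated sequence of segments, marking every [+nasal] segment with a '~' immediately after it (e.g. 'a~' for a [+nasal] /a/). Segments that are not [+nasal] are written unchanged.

j p n~ a~ w~ w~

From /n/ at 3 rightward: 4 /a/ → [+nasal]; 5 /w/ → [+nasal]; 6 /w/ → [+nasal]; bound reached.
Target with no active source: position 1 stays [-nasal].
[+nasal] positions on the surface: 3 4 5 6.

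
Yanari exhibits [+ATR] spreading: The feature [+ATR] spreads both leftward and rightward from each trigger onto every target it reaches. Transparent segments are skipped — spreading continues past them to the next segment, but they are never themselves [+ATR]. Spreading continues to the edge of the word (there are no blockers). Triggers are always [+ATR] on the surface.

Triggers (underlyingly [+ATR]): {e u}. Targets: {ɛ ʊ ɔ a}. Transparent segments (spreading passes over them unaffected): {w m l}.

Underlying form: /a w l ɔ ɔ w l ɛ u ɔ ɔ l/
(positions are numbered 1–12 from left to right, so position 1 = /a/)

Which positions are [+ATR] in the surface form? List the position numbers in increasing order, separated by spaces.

From /u/ at 9 rightward: 10 /ɔ/ → [+ATR]; 11 /ɔ/ → [+ATR]; 12 /l/ transparent; word edge.
From /u/ at 9 leftward: 8 /ɛ/ → [+ATR]; 7 /l/ transparent; 6 /w/ transparent; 5 /ɔ/ → [+ATR]; 4 /ɔ/ → [+ATR]; 3 /l/ transparent; 2 /w/ transparent; 1 /a/ → [+ATR]; word edge.

1 4 5 8 9 10 11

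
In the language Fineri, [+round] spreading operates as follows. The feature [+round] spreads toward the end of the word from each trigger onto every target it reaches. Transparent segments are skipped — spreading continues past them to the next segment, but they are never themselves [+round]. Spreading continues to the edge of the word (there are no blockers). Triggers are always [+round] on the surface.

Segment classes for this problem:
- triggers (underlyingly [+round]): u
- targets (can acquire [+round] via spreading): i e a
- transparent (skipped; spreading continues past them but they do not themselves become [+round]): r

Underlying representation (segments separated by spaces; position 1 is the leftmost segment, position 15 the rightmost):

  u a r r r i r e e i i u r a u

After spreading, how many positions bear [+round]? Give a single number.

From /u/ at 1 rightward: 2 /a/ → [+round]; 3 /r/ transparent; 4 /r/ transparent; 5 /r/ transparent; 6 /i/ → [+round]; 7 /r/ transparent; 8 /e/ → [+round]; 9 /e/ → [+round]; 10 /i/ → [+round]; 11 /i/ → [+round]; 12 /u/ is itself a trigger — this domain ends here.
From /u/ at 12 rightward: 13 /r/ transparent; 14 /a/ → [+round]; 15 /u/ is itself a trigger — this domain ends here.
From /u/ at 15 rightward: word edge.
[+round] positions on the surface: 1 2 6 8 9 10 11 12 14 15.

10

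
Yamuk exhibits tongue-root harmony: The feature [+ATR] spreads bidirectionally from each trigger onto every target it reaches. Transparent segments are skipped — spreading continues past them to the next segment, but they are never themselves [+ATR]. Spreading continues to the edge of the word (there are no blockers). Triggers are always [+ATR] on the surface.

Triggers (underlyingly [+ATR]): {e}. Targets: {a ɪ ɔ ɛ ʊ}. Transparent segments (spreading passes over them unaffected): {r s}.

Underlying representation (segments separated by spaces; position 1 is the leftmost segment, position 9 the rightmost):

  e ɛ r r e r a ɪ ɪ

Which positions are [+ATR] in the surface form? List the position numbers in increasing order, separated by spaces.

From /e/ at 1 rightward: 2 /ɛ/ → [+ATR]; 3 /r/ transparent; 4 /r/ transparent; 5 /e/ is itself a trigger — this domain ends here.
From /e/ at 1 leftward: word edge.
From /e/ at 5 rightward: 6 /r/ transparent; 7 /a/ → [+ATR]; 8 /ɪ/ → [+ATR]; 9 /ɪ/ → [+ATR]; word edge.
From /e/ at 5 leftward: 4 /r/ transparent; 3 /r/ transparent; 2 /ɛ/ → [+ATR]; 1 /e/ is itself a trigger — this domain ends here.

1 2 5 7 8 9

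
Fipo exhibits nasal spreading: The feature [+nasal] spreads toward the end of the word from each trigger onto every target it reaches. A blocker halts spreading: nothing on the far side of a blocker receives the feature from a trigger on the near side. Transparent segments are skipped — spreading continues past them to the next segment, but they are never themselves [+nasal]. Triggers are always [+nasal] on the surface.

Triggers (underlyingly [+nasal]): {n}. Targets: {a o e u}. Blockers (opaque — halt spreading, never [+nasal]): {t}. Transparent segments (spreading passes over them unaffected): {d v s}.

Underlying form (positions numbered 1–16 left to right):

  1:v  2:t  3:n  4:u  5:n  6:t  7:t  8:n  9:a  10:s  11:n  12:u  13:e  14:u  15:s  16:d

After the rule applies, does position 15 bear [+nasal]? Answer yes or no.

From /n/ at 3 rightward: 4 /u/ → [+nasal]; 5 /n/ is itself a trigger — this domain ends here.
From /n/ at 5 rightward: 6 /t/ blocks.
From /n/ at 8 rightward: 9 /a/ → [+nasal]; 10 /s/ transparent; 11 /n/ is itself a trigger — this domain ends here.
From /n/ at 11 rightward: 12 /u/ → [+nasal]; 13 /e/ → [+nasal]; 14 /u/ → [+nasal]; 15 /s/ transparent; 16 /d/ transparent; word edge.
[+nasal] positions on the surface: 3 4 5 8 9 11 12 13 14.

no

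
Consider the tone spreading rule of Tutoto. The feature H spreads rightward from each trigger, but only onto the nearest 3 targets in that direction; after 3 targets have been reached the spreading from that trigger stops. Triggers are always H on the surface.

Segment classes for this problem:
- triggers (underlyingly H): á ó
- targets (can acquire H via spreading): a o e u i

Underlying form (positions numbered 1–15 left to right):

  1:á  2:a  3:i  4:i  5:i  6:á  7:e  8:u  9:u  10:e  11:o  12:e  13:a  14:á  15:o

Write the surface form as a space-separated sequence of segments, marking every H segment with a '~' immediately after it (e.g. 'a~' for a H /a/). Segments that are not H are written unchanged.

á~ a~ i~ i~ i á~ e~ u~ u~ e o e a á~ o~

From /á/ at 1 rightward: 2 /a/ → H; 3 /i/ → H; 4 /i/ → H; bound reached.
From /á/ at 6 rightward: 7 /e/ → H; 8 /u/ → H; 9 /u/ → H; bound reached.
From /á/ at 14 rightward: 15 /o/ → H; word edge.
Targets with no active source: positions 5 10 11 12 13 stay [-high tone].
H positions on the surface: 1 2 3 4 6 7 8 9 14 15.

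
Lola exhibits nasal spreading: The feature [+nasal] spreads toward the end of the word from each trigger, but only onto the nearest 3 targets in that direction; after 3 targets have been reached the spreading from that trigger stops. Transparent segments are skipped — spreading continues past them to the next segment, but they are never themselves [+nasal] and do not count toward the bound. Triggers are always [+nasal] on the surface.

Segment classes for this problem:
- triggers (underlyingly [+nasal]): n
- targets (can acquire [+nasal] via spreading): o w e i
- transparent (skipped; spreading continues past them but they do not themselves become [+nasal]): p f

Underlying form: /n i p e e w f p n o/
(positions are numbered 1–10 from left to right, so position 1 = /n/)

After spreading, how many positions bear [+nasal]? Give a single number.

From /n/ at 1 rightward: 2 /i/ → [+nasal]; 3 /p/ transparent; 4 /e/ → [+nasal]; 5 /e/ → [+nasal]; bound reached.
From /n/ at 9 rightward: 10 /o/ → [+nasal]; word edge.
Target with no active source: position 6 stays [-nasal].
[+nasal] positions on the surface: 1 2 4 5 9 10.

6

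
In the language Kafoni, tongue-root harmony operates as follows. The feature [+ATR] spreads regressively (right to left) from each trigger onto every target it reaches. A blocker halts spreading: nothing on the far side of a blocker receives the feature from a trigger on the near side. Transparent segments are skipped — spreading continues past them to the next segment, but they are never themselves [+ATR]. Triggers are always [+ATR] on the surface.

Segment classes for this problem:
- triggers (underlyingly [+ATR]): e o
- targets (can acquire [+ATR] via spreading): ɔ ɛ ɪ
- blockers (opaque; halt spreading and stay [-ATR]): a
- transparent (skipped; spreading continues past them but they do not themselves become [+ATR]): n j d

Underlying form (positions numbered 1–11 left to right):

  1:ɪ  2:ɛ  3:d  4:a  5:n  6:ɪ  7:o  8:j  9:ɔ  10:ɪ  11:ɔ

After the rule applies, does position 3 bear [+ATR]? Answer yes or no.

no

From /o/ at 7 leftward: 6 /ɪ/ → [+ATR]; 5 /n/ transparent; 4 /a/ blocks.
Targets with no active source: positions 1 2 9 10 11 stay [-ATR].
[+ATR] positions on the surface: 6 7.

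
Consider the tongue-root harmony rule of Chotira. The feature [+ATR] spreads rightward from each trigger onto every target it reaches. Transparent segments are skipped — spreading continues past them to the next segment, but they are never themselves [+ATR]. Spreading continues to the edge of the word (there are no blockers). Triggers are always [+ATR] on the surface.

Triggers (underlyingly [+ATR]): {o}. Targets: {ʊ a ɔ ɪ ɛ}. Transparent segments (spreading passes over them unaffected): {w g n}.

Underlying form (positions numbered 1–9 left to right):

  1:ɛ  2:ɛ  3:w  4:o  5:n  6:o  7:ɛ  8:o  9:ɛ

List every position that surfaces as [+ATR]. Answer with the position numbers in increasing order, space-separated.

From /o/ at 4 rightward: 5 /n/ transparent; 6 /o/ is itself a trigger — this domain ends here.
From /o/ at 6 rightward: 7 /ɛ/ → [+ATR]; 8 /o/ is itself a trigger — this domain ends here.
From /o/ at 8 rightward: 9 /ɛ/ → [+ATR]; word edge.
Targets with no active source: positions 1 2 stay [-ATR].

4 6 7 8 9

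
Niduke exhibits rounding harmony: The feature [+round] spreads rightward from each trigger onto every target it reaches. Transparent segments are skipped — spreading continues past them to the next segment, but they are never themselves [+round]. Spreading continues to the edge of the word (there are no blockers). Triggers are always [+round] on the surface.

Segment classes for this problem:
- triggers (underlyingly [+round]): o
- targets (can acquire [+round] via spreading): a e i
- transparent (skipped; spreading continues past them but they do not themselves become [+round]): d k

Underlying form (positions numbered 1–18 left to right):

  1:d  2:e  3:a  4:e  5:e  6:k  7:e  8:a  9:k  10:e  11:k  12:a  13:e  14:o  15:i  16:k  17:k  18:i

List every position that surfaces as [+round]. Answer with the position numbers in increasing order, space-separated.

14 15 18

From /o/ at 14 rightward: 15 /i/ → [+round]; 16 /k/ transparent; 17 /k/ transparent; 18 /i/ → [+round]; word edge.
Targets with no active source: positions 2 3 4 5 7 8 10 12 13 stay [-round].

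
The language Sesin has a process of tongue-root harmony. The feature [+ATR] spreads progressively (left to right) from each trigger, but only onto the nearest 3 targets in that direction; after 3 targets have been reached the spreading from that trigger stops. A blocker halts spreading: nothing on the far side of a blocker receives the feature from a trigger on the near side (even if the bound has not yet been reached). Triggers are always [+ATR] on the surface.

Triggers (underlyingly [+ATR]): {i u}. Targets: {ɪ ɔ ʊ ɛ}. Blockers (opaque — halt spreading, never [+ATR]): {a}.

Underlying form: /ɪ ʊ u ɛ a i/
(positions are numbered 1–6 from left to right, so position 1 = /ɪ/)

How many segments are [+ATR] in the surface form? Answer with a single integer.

From /u/ at 3 rightward: 4 /ɛ/ → [+ATR]; 5 /a/ blocks.
From /i/ at 6 rightward: word edge.
Targets with no active source: positions 1 2 stay [-ATR].
[+ATR] positions on the surface: 3 4 6.

3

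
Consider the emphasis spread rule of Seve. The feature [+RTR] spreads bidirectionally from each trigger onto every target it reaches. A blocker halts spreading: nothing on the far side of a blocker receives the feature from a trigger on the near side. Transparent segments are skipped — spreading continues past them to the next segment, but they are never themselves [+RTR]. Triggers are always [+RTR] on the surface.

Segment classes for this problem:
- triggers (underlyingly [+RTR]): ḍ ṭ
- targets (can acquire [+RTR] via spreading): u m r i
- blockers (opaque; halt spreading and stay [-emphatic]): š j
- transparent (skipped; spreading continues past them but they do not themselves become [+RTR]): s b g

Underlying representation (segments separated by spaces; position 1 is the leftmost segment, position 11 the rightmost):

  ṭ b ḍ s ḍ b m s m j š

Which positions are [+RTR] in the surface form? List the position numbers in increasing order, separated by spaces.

From /ṭ/ at 1 rightward: 2 /b/ transparent; 3 /ḍ/ is itself a trigger — this domain ends here.
From /ṭ/ at 1 leftward: word edge.
From /ḍ/ at 3 rightward: 4 /s/ transparent; 5 /ḍ/ is itself a trigger — this domain ends here.
From /ḍ/ at 3 leftward: 2 /b/ transparent; 1 /ṭ/ is itself a trigger — this domain ends here.
From /ḍ/ at 5 rightward: 6 /b/ transparent; 7 /m/ → [+RTR]; 8 /s/ transparent; 9 /m/ → [+RTR]; 10 /j/ blocks.
From /ḍ/ at 5 leftward: 4 /s/ transparent; 3 /ḍ/ is itself a trigger — this domain ends here.

1 3 5 7 9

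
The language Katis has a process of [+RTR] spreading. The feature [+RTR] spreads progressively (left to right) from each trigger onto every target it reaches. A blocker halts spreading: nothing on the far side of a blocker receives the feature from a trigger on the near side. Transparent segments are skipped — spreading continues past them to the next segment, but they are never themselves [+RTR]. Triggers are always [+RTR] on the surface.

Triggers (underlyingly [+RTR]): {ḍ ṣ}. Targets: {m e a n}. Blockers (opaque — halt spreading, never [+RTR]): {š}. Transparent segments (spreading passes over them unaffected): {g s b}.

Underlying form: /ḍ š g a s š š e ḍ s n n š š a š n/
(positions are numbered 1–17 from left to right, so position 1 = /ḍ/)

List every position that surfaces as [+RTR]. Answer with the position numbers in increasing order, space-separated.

1 9 11 12

From /ḍ/ at 1 rightward: 2 /š/ blocks.
From /ḍ/ at 9 rightward: 10 /s/ transparent; 11 /n/ → [+RTR]; 12 /n/ → [+RTR]; 13 /š/ blocks.
Targets with no active source: positions 4 8 15 17 stay [-emphatic].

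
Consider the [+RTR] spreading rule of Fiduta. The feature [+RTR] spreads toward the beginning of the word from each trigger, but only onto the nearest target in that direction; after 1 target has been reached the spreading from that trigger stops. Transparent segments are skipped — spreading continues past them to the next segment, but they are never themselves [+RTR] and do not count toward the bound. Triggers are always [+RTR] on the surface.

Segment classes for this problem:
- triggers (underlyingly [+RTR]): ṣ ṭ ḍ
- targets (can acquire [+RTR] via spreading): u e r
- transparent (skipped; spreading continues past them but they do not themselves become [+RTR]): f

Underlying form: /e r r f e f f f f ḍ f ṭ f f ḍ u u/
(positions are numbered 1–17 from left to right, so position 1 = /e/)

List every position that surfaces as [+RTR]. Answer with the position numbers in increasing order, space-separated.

From /ḍ/ at 10 leftward: 9 /f/ transparent; 8 /f/ transparent; 7 /f/ transparent; 6 /f/ transparent; 5 /e/ → [+RTR]; bound reached.
From /ṭ/ at 12 leftward: 11 /f/ transparent; 10 /ḍ/ is itself a trigger — this domain ends here.
From /ḍ/ at 15 leftward: 14 /f/ transparent; 13 /f/ transparent; 12 /ṭ/ is itself a trigger — this domain ends here.
Targets with no active source: positions 1 2 3 16 17 stay [-emphatic].

5 10 12 15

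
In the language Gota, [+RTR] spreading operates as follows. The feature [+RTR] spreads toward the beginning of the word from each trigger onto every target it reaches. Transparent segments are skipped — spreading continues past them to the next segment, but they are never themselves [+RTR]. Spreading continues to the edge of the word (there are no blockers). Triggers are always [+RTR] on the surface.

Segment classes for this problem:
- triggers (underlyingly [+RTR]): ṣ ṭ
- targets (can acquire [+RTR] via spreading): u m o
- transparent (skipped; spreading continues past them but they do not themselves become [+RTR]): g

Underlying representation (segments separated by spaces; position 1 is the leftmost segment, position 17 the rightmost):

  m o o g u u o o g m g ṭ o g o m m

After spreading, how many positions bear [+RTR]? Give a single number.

9

From /ṭ/ at 12 leftward: 11 /g/ transparent; 10 /m/ → [+RTR]; 9 /g/ transparent; 8 /o/ → [+RTR]; 7 /o/ → [+RTR]; 6 /u/ → [+RTR]; 5 /u/ → [+RTR]; 4 /g/ transparent; 3 /o/ → [+RTR]; 2 /o/ → [+RTR]; 1 /m/ → [+RTR]; word edge.
Targets with no active source: positions 13 15 16 17 stay [-emphatic].
[+RTR] positions on the surface: 1 2 3 5 6 7 8 10 12.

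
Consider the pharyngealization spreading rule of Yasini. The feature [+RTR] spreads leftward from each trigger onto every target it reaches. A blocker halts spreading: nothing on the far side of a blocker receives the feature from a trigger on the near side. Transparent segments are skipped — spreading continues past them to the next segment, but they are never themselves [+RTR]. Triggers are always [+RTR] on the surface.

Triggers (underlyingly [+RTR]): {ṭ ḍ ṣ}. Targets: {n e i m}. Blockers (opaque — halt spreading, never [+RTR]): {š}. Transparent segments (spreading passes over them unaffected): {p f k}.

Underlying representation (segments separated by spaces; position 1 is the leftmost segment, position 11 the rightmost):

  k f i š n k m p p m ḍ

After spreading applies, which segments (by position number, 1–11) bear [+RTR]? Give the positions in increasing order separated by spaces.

5 7 10 11

From /ḍ/ at 11 leftward: 10 /m/ → [+RTR]; 9 /p/ transparent; 8 /p/ transparent; 7 /m/ → [+RTR]; 6 /k/ transparent; 5 /n/ → [+RTR]; 4 /š/ blocks.
Target with no active source: position 3 stays [-emphatic].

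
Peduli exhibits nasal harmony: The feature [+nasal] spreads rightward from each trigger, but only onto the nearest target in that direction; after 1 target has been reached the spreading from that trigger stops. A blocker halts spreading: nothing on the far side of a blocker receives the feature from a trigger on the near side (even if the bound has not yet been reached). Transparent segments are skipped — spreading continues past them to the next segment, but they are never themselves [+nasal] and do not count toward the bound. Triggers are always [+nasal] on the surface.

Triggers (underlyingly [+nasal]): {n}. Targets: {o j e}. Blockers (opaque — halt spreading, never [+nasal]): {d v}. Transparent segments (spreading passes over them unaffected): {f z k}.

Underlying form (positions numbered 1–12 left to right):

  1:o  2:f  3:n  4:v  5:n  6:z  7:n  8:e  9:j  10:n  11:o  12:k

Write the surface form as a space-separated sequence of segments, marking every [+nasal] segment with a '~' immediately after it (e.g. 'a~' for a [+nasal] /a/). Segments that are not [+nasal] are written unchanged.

From /n/ at 3 rightward: 4 /v/ blocks.
From /n/ at 5 rightward: 6 /z/ transparent; 7 /n/ is itself a trigger — this domain ends here.
From /n/ at 7 rightward: 8 /e/ → [+nasal]; bound reached.
From /n/ at 10 rightward: 11 /o/ → [+nasal]; bound reached.
Targets with no active source: positions 1 9 stay [-nasal].
[+nasal] positions on the surface: 3 5 7 8 10 11.

o f n~ v n~ z n~ e~ j n~ o~ k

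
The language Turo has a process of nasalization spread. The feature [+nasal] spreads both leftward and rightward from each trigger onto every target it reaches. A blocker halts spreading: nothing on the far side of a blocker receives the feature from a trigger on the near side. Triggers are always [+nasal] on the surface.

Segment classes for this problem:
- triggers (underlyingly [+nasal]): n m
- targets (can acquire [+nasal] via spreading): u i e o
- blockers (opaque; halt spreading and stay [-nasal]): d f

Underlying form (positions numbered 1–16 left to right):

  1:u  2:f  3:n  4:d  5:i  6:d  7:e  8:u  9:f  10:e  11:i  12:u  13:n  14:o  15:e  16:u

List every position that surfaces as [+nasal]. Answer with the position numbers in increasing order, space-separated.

From /n/ at 3 rightward: 4 /d/ blocks.
From /n/ at 3 leftward: 2 /f/ blocks.
From /n/ at 13 rightward: 14 /o/ → [+nasal]; 15 /e/ → [+nasal]; 16 /u/ → [+nasal]; word edge.
From /n/ at 13 leftward: 12 /u/ → [+nasal]; 11 /i/ → [+nasal]; 10 /e/ → [+nasal]; 9 /f/ blocks.
Targets with no active source: positions 1 5 7 8 stay [-nasal].

3 10 11 12 13 14 15 16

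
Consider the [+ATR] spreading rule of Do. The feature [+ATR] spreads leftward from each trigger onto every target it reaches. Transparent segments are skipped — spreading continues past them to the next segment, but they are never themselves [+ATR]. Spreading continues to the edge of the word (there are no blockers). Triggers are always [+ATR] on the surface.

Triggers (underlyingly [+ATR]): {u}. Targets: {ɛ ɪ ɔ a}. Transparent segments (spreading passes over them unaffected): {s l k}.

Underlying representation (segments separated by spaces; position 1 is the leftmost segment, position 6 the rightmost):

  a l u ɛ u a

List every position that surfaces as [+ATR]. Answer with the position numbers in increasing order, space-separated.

From /u/ at 3 leftward: 2 /l/ transparent; 1 /a/ → [+ATR]; word edge.
From /u/ at 5 leftward: 4 /ɛ/ → [+ATR]; 3 /u/ is itself a trigger — this domain ends here.
Target with no active source: position 6 stays [-ATR].

1 3 4 5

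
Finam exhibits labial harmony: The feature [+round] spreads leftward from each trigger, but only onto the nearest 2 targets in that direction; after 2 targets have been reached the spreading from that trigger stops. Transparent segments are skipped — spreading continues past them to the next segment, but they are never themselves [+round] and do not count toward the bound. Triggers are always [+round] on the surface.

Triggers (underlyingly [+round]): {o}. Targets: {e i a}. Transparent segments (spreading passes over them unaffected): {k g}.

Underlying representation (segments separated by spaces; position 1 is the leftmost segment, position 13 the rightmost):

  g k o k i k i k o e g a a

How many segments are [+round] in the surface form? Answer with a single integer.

4

From /o/ at 3 leftward: 2 /k/ transparent; 1 /g/ transparent; word edge.
From /o/ at 9 leftward: 8 /k/ transparent; 7 /i/ → [+round]; 6 /k/ transparent; 5 /i/ → [+round]; bound reached.
Targets with no active source: positions 10 12 13 stay [-round].
[+round] positions on the surface: 3 5 7 9.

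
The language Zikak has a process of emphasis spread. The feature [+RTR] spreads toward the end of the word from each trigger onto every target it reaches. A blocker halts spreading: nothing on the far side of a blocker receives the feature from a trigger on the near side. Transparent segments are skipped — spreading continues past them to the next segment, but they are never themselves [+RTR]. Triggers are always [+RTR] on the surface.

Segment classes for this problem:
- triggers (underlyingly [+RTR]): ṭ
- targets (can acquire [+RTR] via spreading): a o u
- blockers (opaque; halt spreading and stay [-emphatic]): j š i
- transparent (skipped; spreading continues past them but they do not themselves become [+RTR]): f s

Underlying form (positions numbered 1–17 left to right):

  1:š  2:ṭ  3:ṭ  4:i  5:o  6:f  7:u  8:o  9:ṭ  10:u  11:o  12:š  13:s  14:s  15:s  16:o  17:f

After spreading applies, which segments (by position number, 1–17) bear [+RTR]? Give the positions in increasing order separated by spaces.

From /ṭ/ at 2 rightward: 3 /ṭ/ is itself a trigger — this domain ends here.
From /ṭ/ at 3 rightward: 4 /i/ blocks.
From /ṭ/ at 9 rightward: 10 /u/ → [+RTR]; 11 /o/ → [+RTR]; 12 /š/ blocks.
Targets with no active source: positions 5 7 8 16 stay [-emphatic].

2 3 9 10 11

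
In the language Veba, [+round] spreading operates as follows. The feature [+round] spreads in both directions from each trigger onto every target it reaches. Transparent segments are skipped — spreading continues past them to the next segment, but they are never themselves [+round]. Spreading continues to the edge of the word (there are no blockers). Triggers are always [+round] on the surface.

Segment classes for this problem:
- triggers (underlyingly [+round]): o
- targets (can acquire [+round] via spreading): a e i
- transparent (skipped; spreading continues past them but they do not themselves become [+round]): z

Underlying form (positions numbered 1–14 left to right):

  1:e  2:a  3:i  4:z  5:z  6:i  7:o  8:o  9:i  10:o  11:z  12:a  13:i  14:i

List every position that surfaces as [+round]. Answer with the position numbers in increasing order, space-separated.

1 2 3 6 7 8 9 10 12 13 14

From /o/ at 7 rightward: 8 /o/ is itself a trigger — this domain ends here.
From /o/ at 7 leftward: 6 /i/ → [+round]; 5 /z/ transparent; 4 /z/ transparent; 3 /i/ → [+round]; 2 /a/ → [+round]; 1 /e/ → [+round]; word edge.
From /o/ at 8 rightward: 9 /i/ → [+round]; 10 /o/ is itself a trigger — this domain ends here.
From /o/ at 8 leftward: 7 /o/ is itself a trigger — this domain ends here.
From /o/ at 10 rightward: 11 /z/ transparent; 12 /a/ → [+round]; 13 /i/ → [+round]; 14 /i/ → [+round]; word edge.
From /o/ at 10 leftward: 9 /i/ → [+round]; 8 /o/ is itself a trigger — this domain ends here.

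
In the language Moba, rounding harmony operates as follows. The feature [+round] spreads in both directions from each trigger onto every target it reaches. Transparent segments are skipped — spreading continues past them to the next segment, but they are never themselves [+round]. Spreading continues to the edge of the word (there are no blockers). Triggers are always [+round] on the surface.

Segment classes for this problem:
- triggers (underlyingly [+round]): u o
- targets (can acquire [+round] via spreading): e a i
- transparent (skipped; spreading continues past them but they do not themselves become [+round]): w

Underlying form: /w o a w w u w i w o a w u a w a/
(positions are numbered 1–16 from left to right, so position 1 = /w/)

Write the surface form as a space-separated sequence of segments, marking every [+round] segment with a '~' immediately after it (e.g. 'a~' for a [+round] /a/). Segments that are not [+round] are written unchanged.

From /o/ at 2 rightward: 3 /a/ → [+round]; 4 /w/ transparent; 5 /w/ transparent; 6 /u/ is itself a trigger — this domain ends here.
From /o/ at 2 leftward: 1 /w/ transparent; word edge.
From /u/ at 6 rightward: 7 /w/ transparent; 8 /i/ → [+round]; 9 /w/ transparent; 10 /o/ is itself a trigger — this domain ends here.
From /u/ at 6 leftward: 5 /w/ transparent; 4 /w/ transparent; 3 /a/ → [+round]; 2 /o/ is itself a trigger — this domain ends here.
From /o/ at 10 rightward: 11 /a/ → [+round]; 12 /w/ transparent; 13 /u/ is itself a trigger — this domain ends here.
From /o/ at 10 leftward: 9 /w/ transparent; 8 /i/ → [+round]; 7 /w/ transparent; 6 /u/ is itself a trigger — this domain ends here.
From /u/ at 13 rightward: 14 /a/ → [+round]; 15 /w/ transparent; 16 /a/ → [+round]; word edge.
From /u/ at 13 leftward: 12 /w/ transparent; 11 /a/ → [+round]; 10 /o/ is itself a trigger — this domain ends here.
[+round] positions on the surface: 2 3 6 8 10 11 13 14 16.

w o~ a~ w w u~ w i~ w o~ a~ w u~ a~ w a~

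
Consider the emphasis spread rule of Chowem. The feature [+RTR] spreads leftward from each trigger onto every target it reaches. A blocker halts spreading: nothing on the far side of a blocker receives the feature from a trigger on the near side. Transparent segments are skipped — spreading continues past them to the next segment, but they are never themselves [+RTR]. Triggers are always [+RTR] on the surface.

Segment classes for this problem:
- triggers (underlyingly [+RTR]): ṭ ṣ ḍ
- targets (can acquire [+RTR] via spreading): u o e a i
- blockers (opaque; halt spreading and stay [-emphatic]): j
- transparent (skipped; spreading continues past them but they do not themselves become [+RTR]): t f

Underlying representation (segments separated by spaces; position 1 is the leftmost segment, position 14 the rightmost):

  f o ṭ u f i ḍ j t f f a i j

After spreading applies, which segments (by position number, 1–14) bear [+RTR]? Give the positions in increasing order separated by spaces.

From /ṭ/ at 3 leftward: 2 /o/ → [+RTR]; 1 /f/ transparent; word edge.
From /ḍ/ at 7 leftward: 6 /i/ → [+RTR]; 5 /f/ transparent; 4 /u/ → [+RTR]; 3 /ṭ/ is itself a trigger — this domain ends here.
Targets with no active source: positions 12 13 stay [-emphatic].

2 3 4 6 7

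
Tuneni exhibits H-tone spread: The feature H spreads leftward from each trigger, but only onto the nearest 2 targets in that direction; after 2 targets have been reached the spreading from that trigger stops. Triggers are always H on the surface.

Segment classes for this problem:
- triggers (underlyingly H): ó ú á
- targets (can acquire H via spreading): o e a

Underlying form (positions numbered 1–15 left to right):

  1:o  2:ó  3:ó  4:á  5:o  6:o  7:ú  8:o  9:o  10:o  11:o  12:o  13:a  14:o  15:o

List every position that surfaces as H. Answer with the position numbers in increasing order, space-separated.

From /ó/ at 2 leftward: 1 /o/ → H; word edge.
From /ó/ at 3 leftward: 2 /ó/ is itself a trigger — this domain ends here.
From /á/ at 4 leftward: 3 /ó/ is itself a trigger — this domain ends here.
From /ú/ at 7 leftward: 6 /o/ → H; 5 /o/ → H; bound reached.
Targets with no active source: positions 8 9 10 11 12 13 14 15 stay [-high tone].

1 2 3 4 5 6 7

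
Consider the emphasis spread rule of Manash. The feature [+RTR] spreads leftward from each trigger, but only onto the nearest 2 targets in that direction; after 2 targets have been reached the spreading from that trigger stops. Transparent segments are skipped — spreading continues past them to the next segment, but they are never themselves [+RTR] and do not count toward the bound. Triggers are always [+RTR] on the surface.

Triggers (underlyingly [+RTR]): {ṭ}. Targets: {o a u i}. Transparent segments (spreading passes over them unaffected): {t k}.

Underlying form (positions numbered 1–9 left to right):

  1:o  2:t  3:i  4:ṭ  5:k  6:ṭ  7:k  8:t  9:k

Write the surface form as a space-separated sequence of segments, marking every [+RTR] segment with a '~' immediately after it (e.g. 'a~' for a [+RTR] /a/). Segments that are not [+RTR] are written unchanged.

o~ t i~ ṭ~ k ṭ~ k t k

From /ṭ/ at 4 leftward: 3 /i/ → [+RTR]; 2 /t/ transparent; 1 /o/ → [+RTR]; bound reached.
From /ṭ/ at 6 leftward: 5 /k/ transparent; 4 /ṭ/ is itself a trigger — this domain ends here.
[+RTR] positions on the surface: 1 3 4 6.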